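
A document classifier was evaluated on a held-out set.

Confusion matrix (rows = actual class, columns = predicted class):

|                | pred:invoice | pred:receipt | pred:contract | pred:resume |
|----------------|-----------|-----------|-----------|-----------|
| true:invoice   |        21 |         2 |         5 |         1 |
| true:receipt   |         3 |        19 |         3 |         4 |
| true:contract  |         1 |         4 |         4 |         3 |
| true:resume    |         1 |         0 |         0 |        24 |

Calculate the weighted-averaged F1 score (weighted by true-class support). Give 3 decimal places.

0.712

Per-class F1 score (2·TP/(2·TP+FP+FN)):
  invoice: TP=21, FP=3+1+1=5, FN=2+5+1=8 → 42/55 = 0.7636
  receipt: TP=19, FP=2+4+0=6, FN=3+3+4=10 → 38/54 = 0.7037
  contract: TP=4, FP=5+3+0=8, FN=1+4+3=8 → 8/24 = 0.3333
  resume: TP=24, FP=1+4+3=8, FN=1+0+0=1 → 48/57 = 0.8421
Weighted-F1 score = Σ (supportᵢ/N)·F1 scoreᵢ with N=95: (29/95)·0.7636 + (29/95)·0.7037 + (12/95)·0.3333 + (25/95)·0.8421 = 0.712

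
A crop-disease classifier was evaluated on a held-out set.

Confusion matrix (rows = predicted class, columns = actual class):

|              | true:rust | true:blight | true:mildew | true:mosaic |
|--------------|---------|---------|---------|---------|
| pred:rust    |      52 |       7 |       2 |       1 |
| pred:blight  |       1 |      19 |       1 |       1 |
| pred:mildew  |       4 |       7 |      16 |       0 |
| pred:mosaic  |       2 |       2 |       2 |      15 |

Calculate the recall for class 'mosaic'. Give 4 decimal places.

0.8824

Take TP from the diagonal, FP from the rest of the 'mosaic' prediction marginal, FN from the rest of the 'mosaic' actual marginal.
recall = TP/(TP+FN).
mosaic: TP=15, FN=1+1+0=2 → 15/17 = 0.88235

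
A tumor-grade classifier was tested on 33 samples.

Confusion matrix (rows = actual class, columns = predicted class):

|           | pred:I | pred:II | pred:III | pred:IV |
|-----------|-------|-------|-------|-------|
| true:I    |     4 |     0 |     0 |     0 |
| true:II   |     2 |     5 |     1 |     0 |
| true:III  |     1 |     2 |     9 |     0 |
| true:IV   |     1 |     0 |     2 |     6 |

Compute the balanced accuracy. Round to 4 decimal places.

Balanced accuracy = mean of per-class recall.
  I: recall = 4/4 = 1.00000
  II: recall = 5/8 = 0.62500
  III: recall = 9/12 = 0.75000
  IV: recall = 6/9 = 0.66667
Mean = (1.00000 + 0.62500 + 0.75000 + 0.66667) / 4 = 0.7604

0.7604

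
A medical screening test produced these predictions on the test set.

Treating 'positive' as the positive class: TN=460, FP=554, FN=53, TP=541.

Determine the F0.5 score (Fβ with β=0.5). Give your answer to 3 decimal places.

Fβ = (1+β²)·TP / ((1+β²)·TP + β²·FN + FP), with β²=1/4
= 1.25·541 / (1.25·541 + 0.25·53 + 554) = 0.544

0.544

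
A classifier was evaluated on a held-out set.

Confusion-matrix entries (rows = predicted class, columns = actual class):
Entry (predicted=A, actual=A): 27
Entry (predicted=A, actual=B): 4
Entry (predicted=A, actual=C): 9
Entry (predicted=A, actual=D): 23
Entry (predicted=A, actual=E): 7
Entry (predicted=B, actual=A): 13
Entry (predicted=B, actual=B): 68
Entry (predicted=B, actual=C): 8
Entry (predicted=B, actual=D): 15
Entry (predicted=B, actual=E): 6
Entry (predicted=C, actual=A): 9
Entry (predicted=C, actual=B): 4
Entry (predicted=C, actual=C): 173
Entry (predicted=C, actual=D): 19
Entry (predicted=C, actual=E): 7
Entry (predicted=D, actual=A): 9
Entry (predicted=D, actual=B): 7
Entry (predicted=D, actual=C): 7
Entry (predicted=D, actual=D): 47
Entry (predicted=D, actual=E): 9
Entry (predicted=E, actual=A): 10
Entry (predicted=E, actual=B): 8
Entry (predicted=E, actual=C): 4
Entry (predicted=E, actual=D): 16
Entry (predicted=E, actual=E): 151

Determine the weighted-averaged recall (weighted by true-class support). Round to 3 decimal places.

Per-class recall (TP/(TP+FN)):
  A: TP=27, FN=13+9+9+10=41 → 27/68 = 0.3971
  B: TP=68, FN=4+4+7+8=23 → 68/91 = 0.7473
  C: TP=173, FN=9+8+7+4=28 → 173/201 = 0.8607
  D: TP=47, FN=23+15+19+16=73 → 47/120 = 0.3917
  E: TP=151, FN=7+6+7+9=29 → 151/180 = 0.8389
Weighted-recall = Σ (supportᵢ/N)·recallᵢ with N=660: (68/660)·0.3971 + (91/660)·0.7473 + (201/660)·0.8607 + (120/660)·0.3917 + (180/660)·0.8389 = 0.706

0.706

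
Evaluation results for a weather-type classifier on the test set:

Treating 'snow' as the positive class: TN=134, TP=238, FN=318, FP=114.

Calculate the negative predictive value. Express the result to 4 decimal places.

0.2965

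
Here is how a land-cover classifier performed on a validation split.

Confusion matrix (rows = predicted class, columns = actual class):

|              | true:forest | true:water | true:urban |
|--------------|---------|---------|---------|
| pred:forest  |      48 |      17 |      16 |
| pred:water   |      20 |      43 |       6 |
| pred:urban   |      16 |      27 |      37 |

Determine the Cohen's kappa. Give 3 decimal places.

0.337

Observed agreement pₒ = trace/N = 128/230 = 0.5565
Expected agreement pₑ = Σ (rowᵢ·colᵢ)/N² = (84·81 + 87·69 + 59·80)/230² = 0.3313
κ = (pₒ − pₑ)/(1 − pₑ) = (0.5565 − 0.3313)/(1 − 0.3313) = 0.337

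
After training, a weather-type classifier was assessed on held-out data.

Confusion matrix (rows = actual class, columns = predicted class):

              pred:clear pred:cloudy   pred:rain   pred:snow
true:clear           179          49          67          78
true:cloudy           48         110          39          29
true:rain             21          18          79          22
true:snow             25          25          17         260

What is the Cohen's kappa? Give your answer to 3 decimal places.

0.440

Observed agreement pₒ = trace/N = 628/1066 = 0.5891
Expected agreement pₑ = Σ (rowᵢ·colᵢ)/N² = (373·273 + 226·202 + 140·202 + 327·389)/1066² = 0.2666
κ = (pₒ − pₑ)/(1 − pₑ) = (0.5891 − 0.2666)/(1 − 0.2666) = 0.440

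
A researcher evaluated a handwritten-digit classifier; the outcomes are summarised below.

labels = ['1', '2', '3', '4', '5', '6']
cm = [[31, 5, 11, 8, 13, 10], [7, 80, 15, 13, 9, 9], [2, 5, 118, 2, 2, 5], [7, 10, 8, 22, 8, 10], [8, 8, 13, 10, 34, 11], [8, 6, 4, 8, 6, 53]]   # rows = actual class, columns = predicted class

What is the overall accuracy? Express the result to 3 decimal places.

Accuracy = trace / total = (31+80+118+22+34+53=338) / 579 = 338/579 = 0.584

0.584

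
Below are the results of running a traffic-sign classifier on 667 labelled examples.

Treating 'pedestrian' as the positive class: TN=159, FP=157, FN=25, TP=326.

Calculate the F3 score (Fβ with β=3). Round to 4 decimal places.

0.8951

Fβ = (1+β²)·TP / ((1+β²)·TP + β²·FN + FP), with β²=9
= 10·326 / (10·326 + 9·25 + 157) = 0.8951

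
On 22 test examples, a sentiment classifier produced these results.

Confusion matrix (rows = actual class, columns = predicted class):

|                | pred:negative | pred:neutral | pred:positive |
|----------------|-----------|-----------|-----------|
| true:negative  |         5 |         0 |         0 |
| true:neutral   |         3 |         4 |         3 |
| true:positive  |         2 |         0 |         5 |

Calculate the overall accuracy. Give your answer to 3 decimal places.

Accuracy = trace / total = (5+4+5=14) / 22 = 14/22 = 0.636

0.636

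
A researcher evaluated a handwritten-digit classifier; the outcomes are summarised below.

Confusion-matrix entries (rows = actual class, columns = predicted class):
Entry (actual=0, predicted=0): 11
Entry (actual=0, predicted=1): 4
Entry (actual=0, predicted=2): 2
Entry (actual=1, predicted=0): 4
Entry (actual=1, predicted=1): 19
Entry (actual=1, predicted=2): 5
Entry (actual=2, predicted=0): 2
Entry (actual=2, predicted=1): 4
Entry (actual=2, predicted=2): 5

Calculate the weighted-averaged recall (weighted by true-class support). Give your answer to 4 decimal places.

0.6250

Per-class recall (TP/(TP+FN)):
  0: TP=11, FN=4+2=6 → 11/17 = 0.64706
  1: TP=19, FN=4+5=9 → 19/28 = 0.67857
  2: TP=5, FN=2+4=6 → 5/11 = 0.45455
Weighted-recall = Σ (supportᵢ/N)·recallᵢ with N=56: (17/56)·0.64706 + (28/56)·0.67857 + (11/56)·0.45455 = 0.6250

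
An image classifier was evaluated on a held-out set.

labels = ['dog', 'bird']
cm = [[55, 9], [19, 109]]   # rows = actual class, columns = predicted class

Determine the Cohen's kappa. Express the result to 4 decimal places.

Observed agreement pₒ = trace/N = 164/192 = 0.85417
Expected agreement pₑ = Σ (rowᵢ·colᵢ)/N² = (64·74 + 128·118)/192² = 0.53819
κ = (pₒ − pₑ)/(1 − pₑ) = (0.85417 − 0.53819)/(1 − 0.53819) = 0.6842

0.6842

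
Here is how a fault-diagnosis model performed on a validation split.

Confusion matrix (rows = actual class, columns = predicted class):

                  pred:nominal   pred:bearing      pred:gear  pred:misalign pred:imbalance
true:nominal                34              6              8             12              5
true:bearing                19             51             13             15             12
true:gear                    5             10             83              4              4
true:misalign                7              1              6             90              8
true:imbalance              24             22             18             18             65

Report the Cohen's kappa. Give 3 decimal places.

Observed agreement pₒ = trace/N = 323/540 = 0.5981
Expected agreement pₑ = Σ (rowᵢ·colᵢ)/N² = (65·89 + 110·90 + 106·128 + 112·139 + 147·94)/540² = 0.2011
κ = (pₒ − pₑ)/(1 − pₑ) = (0.5981 − 0.2011)/(1 − 0.2011) = 0.497

0.497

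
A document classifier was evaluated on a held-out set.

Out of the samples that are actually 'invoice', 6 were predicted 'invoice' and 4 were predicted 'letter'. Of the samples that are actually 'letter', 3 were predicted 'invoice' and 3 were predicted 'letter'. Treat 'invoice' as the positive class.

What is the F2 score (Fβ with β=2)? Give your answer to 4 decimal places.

0.6122

Fβ = (1+β²)·TP / ((1+β²)·TP + β²·FN + FP), with β²=4
= 5·6 / (5·6 + 4·4 + 3) = 0.6122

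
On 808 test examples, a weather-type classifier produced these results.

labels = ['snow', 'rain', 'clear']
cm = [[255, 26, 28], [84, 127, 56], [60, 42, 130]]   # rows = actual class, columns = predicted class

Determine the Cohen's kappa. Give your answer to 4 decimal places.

Observed agreement pₒ = trace/N = 512/808 = 0.63366
Expected agreement pₑ = Σ (rowᵢ·colᵢ)/N² = (309·399 + 267·195 + 232·214)/808² = 0.34464
κ = (pₒ − pₑ)/(1 − pₑ) = (0.63366 − 0.34464)/(1 − 0.34464) = 0.4410

0.4410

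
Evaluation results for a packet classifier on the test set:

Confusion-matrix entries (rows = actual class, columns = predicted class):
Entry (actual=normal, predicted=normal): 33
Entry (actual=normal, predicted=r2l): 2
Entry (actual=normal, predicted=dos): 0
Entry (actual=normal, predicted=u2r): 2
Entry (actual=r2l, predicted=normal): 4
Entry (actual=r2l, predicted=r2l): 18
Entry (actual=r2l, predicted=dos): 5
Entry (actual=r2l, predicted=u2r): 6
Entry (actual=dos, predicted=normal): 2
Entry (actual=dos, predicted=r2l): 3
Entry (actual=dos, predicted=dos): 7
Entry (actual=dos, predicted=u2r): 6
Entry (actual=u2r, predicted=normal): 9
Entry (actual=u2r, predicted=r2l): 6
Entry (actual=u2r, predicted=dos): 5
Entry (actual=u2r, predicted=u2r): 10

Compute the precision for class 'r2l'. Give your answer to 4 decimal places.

One-vs-rest for 'r2l': TP = diagonal; FP = other classes predicted 'r2l'; FN = 'r2l' predicted as other.
precision = TP/(TP+FP).
r2l: TP=18, FP=2+3+6=11 → 18/29 = 0.62069

0.6207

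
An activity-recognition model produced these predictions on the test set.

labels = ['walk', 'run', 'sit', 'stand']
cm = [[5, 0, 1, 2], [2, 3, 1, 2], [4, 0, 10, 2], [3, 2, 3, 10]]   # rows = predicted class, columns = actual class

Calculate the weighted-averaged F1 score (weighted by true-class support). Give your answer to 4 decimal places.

0.5552

Per-class F1 score (2·TP/(2·TP+FP+FN)):
  walk: TP=5, FP=0+1+2=3, FN=2+4+3=9 → 10/22 = 0.45455
  run: TP=3, FP=2+1+2=5, FN=0+0+2=2 → 6/13 = 0.46154
  sit: TP=10, FP=4+0+2=6, FN=1+1+3=5 → 20/31 = 0.64516
  stand: TP=10, FP=3+2+3=8, FN=2+2+2=6 → 20/34 = 0.58824
Weighted-F1 score = Σ (supportᵢ/N)·F1 scoreᵢ with N=50: (14/50)·0.45455 + (5/50)·0.46154 + (15/50)·0.64516 + (16/50)·0.58824 = 0.5552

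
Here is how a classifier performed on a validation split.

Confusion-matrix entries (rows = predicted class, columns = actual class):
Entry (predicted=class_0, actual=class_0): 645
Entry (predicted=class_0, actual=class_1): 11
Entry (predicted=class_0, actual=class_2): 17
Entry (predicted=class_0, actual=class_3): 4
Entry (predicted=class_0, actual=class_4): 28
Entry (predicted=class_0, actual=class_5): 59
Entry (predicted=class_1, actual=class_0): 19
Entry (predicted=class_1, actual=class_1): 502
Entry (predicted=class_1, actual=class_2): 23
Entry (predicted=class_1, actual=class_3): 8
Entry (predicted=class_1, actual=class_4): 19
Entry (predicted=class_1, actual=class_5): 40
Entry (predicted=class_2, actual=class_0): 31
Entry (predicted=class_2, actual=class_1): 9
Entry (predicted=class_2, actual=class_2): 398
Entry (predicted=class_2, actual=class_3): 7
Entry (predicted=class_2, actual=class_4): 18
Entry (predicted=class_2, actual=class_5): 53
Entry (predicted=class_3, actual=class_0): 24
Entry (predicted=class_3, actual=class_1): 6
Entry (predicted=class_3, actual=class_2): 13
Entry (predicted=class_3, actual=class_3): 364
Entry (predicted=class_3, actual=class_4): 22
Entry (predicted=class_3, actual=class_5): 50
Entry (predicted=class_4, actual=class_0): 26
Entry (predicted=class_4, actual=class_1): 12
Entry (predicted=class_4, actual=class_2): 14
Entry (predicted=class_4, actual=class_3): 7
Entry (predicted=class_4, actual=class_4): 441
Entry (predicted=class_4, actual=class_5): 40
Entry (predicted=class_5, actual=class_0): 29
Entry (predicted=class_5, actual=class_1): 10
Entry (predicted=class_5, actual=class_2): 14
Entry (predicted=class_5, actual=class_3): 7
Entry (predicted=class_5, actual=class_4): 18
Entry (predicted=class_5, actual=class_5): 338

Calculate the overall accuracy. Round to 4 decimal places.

0.8082

Accuracy = trace / total = (645+502+398+364+441+338=2688) / 3326 = 2688/3326 = 0.8082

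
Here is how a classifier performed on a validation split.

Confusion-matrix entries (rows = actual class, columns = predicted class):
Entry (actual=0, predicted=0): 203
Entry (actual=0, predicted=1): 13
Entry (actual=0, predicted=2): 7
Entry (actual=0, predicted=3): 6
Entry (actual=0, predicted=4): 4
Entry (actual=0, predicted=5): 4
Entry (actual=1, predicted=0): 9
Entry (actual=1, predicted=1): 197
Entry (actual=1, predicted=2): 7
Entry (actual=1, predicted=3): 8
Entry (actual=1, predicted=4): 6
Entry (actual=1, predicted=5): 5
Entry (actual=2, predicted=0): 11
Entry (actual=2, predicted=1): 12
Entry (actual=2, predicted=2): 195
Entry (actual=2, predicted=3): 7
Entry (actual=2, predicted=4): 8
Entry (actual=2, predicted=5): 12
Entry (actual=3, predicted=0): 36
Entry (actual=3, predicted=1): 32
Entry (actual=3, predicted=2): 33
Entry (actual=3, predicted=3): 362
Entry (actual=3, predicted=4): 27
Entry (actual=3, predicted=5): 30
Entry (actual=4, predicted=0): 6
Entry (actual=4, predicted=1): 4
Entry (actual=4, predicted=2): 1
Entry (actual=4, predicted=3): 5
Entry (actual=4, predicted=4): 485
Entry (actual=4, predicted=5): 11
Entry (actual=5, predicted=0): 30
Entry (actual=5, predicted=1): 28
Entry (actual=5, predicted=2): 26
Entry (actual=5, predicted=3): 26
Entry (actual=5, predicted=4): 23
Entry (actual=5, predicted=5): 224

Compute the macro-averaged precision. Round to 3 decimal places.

0.773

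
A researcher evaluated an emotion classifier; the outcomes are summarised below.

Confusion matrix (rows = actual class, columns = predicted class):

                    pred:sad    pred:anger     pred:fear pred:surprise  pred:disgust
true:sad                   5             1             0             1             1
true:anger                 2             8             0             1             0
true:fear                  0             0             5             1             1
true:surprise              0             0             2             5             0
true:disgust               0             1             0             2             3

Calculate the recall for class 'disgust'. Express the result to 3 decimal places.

0.500

Take TP from the diagonal, FP from the rest of the 'disgust' prediction marginal, FN from the rest of the 'disgust' actual marginal.
recall = TP/(TP+FN).
disgust: TP=3, FN=0+1+0+2=3 → 3/6 = 0.5000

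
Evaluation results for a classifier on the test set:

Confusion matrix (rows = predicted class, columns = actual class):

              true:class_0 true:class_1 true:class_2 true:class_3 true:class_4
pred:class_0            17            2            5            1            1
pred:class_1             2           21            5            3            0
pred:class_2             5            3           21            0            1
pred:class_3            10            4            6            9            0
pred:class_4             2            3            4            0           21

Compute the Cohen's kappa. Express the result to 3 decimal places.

0.512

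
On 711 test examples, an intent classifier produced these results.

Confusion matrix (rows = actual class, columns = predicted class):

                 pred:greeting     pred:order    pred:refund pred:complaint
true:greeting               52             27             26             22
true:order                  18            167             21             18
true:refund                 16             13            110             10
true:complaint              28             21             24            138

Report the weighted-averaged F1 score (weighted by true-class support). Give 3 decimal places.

Per-class F1 score (2·TP/(2·TP+FP+FN)):
  greeting: TP=52, FP=18+16+28=62, FN=27+26+22=75 → 104/241 = 0.4315
  order: TP=167, FP=27+13+21=61, FN=18+21+18=57 → 334/452 = 0.7389
  refund: TP=110, FP=26+21+24=71, FN=16+13+10=39 → 220/330 = 0.6667
  complaint: TP=138, FP=22+18+10=50, FN=28+21+24=73 → 276/399 = 0.6917
Weighted-F1 score = Σ (supportᵢ/N)·F1 scoreᵢ with N=711: (127/711)·0.4315 + (224/711)·0.7389 + (149/711)·0.6667 + (211/711)·0.6917 = 0.655

0.655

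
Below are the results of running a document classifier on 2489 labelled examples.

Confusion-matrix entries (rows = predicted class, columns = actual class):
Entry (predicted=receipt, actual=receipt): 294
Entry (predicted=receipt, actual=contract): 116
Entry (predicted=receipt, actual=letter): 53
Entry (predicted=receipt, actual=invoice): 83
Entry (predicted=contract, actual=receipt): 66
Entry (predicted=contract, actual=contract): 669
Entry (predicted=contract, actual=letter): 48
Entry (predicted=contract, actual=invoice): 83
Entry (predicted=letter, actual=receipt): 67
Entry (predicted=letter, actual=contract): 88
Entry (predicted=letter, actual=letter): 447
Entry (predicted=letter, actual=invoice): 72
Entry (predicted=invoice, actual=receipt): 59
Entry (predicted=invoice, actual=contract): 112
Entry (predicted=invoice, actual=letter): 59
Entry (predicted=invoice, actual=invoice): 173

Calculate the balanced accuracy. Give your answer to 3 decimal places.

0.610

Balanced accuracy = mean of per-class recall.
  receipt: recall = 294/486 = 0.6049
  contract: recall = 669/985 = 0.6792
  letter: recall = 447/607 = 0.7364
  invoice: recall = 173/411 = 0.4209
Mean = (0.6049 + 0.6792 + 0.7364 + 0.4209) / 4 = 0.610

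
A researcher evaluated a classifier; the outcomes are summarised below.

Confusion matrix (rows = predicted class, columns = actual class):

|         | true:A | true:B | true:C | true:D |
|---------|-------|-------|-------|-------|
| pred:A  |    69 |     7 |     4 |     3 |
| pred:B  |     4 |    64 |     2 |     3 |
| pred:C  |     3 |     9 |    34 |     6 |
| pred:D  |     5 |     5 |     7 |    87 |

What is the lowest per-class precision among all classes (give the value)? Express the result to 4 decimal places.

0.6538

Per-class precision (TP/(TP+FP)):
  A: TP=69, FP=7+4+3=14 → 69/83 = 0.83133
  B: TP=64, FP=4+2+3=9 → 64/73 = 0.87671
  C: TP=34, FP=3+9+6=18 → 34/52 = 0.65385
  D: TP=87, FP=5+5+7=17 → 87/104 = 0.83654
Lowest is class 'C' with precision = 0.6538.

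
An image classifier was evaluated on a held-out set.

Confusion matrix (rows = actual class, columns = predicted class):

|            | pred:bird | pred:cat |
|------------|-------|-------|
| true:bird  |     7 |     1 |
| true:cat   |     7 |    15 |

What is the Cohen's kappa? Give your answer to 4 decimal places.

0.4495

Observed agreement pₒ = trace/N = 22/30 = 0.73333
Expected agreement pₑ = Σ (rowᵢ·colᵢ)/N² = (8·14 + 22·16)/30² = 0.51556
κ = (pₒ − pₑ)/(1 − pₑ) = (0.73333 − 0.51556)/(1 − 0.51556) = 0.4495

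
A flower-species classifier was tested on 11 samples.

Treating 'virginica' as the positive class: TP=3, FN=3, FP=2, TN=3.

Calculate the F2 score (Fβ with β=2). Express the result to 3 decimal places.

Fβ = (1+β²)·TP / ((1+β²)·TP + β²·FN + FP), with β²=4
= 5·3 / (5·3 + 4·3 + 2) = 0.517

0.517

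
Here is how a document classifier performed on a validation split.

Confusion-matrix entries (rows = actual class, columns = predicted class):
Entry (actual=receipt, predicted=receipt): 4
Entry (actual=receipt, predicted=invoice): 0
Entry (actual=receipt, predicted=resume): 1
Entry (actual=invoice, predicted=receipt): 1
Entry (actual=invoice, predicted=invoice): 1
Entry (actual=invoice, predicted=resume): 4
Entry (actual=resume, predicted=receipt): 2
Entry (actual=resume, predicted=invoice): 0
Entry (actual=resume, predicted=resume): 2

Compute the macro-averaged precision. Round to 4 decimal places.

Per-class precision (TP/(TP+FP)):
  receipt: TP=4, FP=1+2=3 → 4/7 = 0.57143
  invoice: TP=1, FP=0+0=0 → 1/1 = 1.00000
  resume: TP=2, FP=1+4=5 → 2/7 = 0.28571
Macro-precision = mean = (0.57143 + 1.00000 + 0.28571) / 3 = 0.6190

0.6190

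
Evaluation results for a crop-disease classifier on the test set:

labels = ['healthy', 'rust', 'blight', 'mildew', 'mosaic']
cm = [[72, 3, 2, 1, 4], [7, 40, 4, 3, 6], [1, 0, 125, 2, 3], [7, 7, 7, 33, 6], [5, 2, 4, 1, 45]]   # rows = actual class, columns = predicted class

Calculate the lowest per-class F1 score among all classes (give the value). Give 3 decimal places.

0.660

Per-class F1 score (2·TP/(2·TP+FP+FN)):
  healthy: TP=72, FP=7+1+7+5=20, FN=3+2+1+4=10 → 144/174 = 0.8276
  rust: TP=40, FP=3+0+7+2=12, FN=7+4+3+6=20 → 80/112 = 0.7143
  blight: TP=125, FP=2+4+7+4=17, FN=1+0+2+3=6 → 250/273 = 0.9158
  mildew: TP=33, FP=1+3+2+1=7, FN=7+7+7+6=27 → 66/100 = 0.6600
  mosaic: TP=45, FP=4+6+3+6=19, FN=5+2+4+1=12 → 90/121 = 0.7438
Lowest is class 'mildew' with F1 score = 0.660.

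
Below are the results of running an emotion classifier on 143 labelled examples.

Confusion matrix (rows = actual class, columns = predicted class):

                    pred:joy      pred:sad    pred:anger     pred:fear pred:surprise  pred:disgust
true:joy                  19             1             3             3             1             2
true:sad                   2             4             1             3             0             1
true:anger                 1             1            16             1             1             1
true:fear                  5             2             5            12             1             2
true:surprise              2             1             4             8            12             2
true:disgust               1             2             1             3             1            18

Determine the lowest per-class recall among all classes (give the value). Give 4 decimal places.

0.3636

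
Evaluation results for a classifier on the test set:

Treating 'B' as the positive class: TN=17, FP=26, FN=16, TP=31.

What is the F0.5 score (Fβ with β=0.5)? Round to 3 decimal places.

0.564

Fβ = (1+β²)·TP / ((1+β²)·TP + β²·FN + FP), with β²=1/4
= 1.25·31 / (1.25·31 + 0.25·16 + 26) = 0.564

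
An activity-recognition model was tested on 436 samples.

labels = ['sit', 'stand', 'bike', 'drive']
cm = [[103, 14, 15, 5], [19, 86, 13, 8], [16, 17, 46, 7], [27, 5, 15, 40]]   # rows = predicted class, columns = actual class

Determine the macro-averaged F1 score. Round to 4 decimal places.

0.6114

Per-class F1 score (2·TP/(2·TP+FP+FN)):
  sit: TP=103, FP=14+15+5=34, FN=19+16+27=62 → 206/302 = 0.68212
  stand: TP=86, FP=19+13+8=40, FN=14+17+5=36 → 172/248 = 0.69355
  bike: TP=46, FP=16+17+7=40, FN=15+13+15=43 → 92/175 = 0.52571
  drive: TP=40, FP=27+5+15=47, FN=5+8+7=20 → 80/147 = 0.54422
Macro-F1 score = mean = (0.68212 + 0.69355 + 0.52571 + 0.54422) / 4 = 0.6114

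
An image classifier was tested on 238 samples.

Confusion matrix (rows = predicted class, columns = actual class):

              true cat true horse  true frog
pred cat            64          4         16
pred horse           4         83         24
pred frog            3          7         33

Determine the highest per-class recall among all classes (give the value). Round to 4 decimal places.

0.9014

Per-class recall (TP/(TP+FN)):
  cat: TP=64, FN=4+3=7 → 64/71 = 0.90141
  horse: TP=83, FN=4+7=11 → 83/94 = 0.88298
  frog: TP=33, FN=16+24=40 → 33/73 = 0.45205
Highest is class 'cat' with recall = 0.9014.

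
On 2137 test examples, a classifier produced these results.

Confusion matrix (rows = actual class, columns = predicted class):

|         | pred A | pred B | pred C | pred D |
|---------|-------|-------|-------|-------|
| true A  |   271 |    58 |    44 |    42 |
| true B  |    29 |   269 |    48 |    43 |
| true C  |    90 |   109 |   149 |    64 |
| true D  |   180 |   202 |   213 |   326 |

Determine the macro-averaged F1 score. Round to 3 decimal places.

Per-class F1 score (2·TP/(2·TP+FP+FN)):
  A: TP=271, FP=29+90+180=299, FN=58+44+42=144 → 542/985 = 0.5503
  B: TP=269, FP=58+109+202=369, FN=29+48+43=120 → 538/1027 = 0.5239
  C: TP=149, FP=44+48+213=305, FN=90+109+64=263 → 298/866 = 0.3441
  D: TP=326, FP=42+43+64=149, FN=180+202+213=595 → 652/1396 = 0.4670
Macro-F1 score = mean = (0.5503 + 0.5239 + 0.3441 + 0.4670) / 4 = 0.471

0.471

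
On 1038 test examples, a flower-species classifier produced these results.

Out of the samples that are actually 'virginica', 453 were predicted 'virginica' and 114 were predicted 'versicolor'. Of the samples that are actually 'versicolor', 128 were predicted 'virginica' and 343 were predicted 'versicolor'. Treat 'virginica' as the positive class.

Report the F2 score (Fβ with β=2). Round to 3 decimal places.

Fβ = (1+β²)·TP / ((1+β²)·TP + β²·FN + FP), with β²=4
= 5·453 / (5·453 + 4·114 + 128) = 0.795

0.795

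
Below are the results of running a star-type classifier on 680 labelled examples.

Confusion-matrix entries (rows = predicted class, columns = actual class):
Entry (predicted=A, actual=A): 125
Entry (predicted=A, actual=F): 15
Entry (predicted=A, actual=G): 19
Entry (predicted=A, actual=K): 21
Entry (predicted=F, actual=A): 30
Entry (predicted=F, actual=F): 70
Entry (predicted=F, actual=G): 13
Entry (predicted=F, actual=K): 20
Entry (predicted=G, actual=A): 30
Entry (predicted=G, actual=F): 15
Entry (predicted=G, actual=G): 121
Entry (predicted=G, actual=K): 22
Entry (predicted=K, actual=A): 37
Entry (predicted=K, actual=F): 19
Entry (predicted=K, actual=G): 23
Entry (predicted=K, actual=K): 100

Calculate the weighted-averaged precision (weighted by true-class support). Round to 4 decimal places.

0.6193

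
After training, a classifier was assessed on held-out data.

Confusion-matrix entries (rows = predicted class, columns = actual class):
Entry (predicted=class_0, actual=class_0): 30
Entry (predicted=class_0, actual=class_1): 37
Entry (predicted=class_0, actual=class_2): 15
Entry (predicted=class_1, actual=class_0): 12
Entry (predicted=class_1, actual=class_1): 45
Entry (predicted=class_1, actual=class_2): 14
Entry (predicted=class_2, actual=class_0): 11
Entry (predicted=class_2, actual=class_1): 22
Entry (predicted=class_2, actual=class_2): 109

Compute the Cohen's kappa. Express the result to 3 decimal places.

Observed agreement pₒ = trace/N = 184/295 = 0.6237
Expected agreement pₑ = Σ (rowᵢ·colᵢ)/N² = (53·82 + 104·71 + 138·142)/295² = 0.3600
κ = (pₒ − pₑ)/(1 − pₑ) = (0.6237 − 0.3600)/(1 − 0.3600) = 0.412

0.412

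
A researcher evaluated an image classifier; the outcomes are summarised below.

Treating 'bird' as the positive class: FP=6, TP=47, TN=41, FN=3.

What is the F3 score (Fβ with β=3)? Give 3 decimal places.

0.934

Fβ = (1+β²)·TP / ((1+β²)·TP + β²·FN + FP), with β²=9
= 10·47 / (10·47 + 9·3 + 6) = 0.934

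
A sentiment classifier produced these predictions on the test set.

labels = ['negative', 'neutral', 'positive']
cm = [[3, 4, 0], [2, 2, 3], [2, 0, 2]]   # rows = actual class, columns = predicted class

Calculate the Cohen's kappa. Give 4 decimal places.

0.0704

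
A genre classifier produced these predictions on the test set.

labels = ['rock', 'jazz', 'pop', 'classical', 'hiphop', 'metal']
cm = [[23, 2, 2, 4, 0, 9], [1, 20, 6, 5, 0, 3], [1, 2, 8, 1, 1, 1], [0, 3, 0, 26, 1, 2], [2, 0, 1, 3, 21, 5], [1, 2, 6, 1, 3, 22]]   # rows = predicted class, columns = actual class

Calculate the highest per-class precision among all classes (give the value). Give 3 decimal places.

Per-class precision (TP/(TP+FP)):
  rock: TP=23, FP=2+2+4+0+9=17 → 23/40 = 0.5750
  jazz: TP=20, FP=1+6+5+0+3=15 → 20/35 = 0.5714
  pop: TP=8, FP=1+2+1+1+1=6 → 8/14 = 0.5714
  classical: TP=26, FP=0+3+0+1+2=6 → 26/32 = 0.8125
  hiphop: TP=21, FP=2+0+1+3+5=11 → 21/32 = 0.6563
  metal: TP=22, FP=1+2+6+1+3=13 → 22/35 = 0.6286
Highest is class 'classical' with precision = 0.813.

0.813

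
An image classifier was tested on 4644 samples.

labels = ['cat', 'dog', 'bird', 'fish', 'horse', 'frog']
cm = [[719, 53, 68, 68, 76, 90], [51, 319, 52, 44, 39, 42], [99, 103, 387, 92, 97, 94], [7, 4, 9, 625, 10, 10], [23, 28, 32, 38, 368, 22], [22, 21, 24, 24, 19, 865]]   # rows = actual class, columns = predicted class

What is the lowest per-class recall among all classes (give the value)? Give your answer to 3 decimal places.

0.444

Per-class recall (TP/(TP+FN)):
  cat: TP=719, FN=53+68+68+76+90=355 → 719/1074 = 0.6695
  dog: TP=319, FN=51+52+44+39+42=228 → 319/547 = 0.5832
  bird: TP=387, FN=99+103+92+97+94=485 → 387/872 = 0.4438
  fish: TP=625, FN=7+4+9+10+10=40 → 625/665 = 0.9398
  horse: TP=368, FN=23+28+32+38+22=143 → 368/511 = 0.7202
  frog: TP=865, FN=22+21+24+24+19=110 → 865/975 = 0.8872
Lowest is class 'bird' with recall = 0.444.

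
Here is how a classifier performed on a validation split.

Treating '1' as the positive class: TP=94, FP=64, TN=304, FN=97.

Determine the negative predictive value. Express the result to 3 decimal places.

0.758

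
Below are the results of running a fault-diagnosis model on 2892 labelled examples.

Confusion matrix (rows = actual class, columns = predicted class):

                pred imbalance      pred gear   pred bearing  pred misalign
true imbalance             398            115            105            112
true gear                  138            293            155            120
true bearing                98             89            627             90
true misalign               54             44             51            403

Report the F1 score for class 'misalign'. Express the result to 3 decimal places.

F1 score = 2·TP/(2·TP+FP+FN).
misalign: TP=403, FP=112+120+90=322, FN=54+44+51=149 → 806/1277 = 0.6312

0.631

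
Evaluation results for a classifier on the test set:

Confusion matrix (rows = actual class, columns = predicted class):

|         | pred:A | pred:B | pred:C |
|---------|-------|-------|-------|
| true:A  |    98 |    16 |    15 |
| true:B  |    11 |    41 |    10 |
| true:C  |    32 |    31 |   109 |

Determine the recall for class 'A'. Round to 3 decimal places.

One-vs-rest for 'A': TP = diagonal; FP = other classes predicted 'A'; FN = 'A' predicted as other.
recall = TP/(TP+FN).
A: TP=98, FN=16+15=31 → 98/129 = 0.7597

0.760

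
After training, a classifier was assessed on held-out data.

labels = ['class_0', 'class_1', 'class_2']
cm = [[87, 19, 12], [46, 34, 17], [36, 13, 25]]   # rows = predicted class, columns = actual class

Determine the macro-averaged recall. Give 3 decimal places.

0.498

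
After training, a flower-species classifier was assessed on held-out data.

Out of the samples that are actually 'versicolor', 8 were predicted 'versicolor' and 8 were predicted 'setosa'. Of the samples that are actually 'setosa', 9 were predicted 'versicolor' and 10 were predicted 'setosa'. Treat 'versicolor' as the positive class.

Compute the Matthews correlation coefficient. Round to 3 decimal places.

0.026

MCC = (TP·TN − FP·FN) / √((TP+FP)(TP+FN)(TN+FP)(TN+FN))
Numerator = 8·10 − 9·8 = 8
Denominator = √(17·16·19·18) = √93024 = 304.9984
MCC = 8 / 304.9984 = 0.026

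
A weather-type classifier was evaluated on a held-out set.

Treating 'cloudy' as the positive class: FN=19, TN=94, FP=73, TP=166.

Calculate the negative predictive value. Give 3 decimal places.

0.832

NPV = TN/(TN+FN) = 94/(94+19) = 0.832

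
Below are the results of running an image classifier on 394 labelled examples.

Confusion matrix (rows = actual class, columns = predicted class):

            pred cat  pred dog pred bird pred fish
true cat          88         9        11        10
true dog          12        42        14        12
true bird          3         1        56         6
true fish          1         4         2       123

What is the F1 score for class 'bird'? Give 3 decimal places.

Take TP from the diagonal, FP from the rest of the 'bird' prediction marginal, FN from the rest of the 'bird' actual marginal.
F1 score = 2·TP/(2·TP+FP+FN).
bird: TP=56, FP=11+14+2=27, FN=3+1+6=10 → 112/149 = 0.7517

0.752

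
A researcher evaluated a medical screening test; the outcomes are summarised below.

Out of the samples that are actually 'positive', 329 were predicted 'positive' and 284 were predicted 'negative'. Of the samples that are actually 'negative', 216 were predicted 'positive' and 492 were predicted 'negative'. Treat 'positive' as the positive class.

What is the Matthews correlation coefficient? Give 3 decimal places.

MCC = (TP·TN − FP·FN) / √((TP+FP)(TP+FN)(TN+FP)(TN+FN))
Numerator = 329·492 − 216·284 = 100524
Denominator = √(545·613·708·776) = √183548971680 = 428426.1566
MCC = 100524 / 428426.1566 = 0.235

0.235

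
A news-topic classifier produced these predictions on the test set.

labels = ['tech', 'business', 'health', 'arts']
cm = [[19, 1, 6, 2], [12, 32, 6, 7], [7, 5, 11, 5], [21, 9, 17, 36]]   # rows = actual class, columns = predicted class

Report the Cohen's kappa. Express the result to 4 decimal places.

Observed agreement pₒ = trace/N = 98/196 = 0.50000
Expected agreement pₑ = Σ (rowᵢ·colᵢ)/N² = (28·59 + 57·47 + 28·40 + 83·50)/196² = 0.24992
κ = (pₒ − pₑ)/(1 − pₑ) = (0.50000 − 0.24992)/(1 − 0.24992) = 0.3334

0.3334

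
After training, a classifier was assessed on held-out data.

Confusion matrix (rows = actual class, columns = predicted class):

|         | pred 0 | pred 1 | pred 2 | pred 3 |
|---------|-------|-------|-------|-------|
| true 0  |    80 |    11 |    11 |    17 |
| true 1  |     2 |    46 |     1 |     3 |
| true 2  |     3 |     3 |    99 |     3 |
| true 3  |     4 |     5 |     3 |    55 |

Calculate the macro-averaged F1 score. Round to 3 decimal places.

0.802

Per-class F1 score (2·TP/(2·TP+FP+FN)):
  0: TP=80, FP=2+3+4=9, FN=11+11+17=39 → 160/208 = 0.7692
  1: TP=46, FP=11+3+5=19, FN=2+1+3=6 → 92/117 = 0.7863
  2: TP=99, FP=11+1+3=15, FN=3+3+3=9 → 198/222 = 0.8919
  3: TP=55, FP=17+3+3=23, FN=4+5+3=12 → 110/145 = 0.7586
Macro-F1 score = mean = (0.7692 + 0.7863 + 0.8919 + 0.7586) / 4 = 0.802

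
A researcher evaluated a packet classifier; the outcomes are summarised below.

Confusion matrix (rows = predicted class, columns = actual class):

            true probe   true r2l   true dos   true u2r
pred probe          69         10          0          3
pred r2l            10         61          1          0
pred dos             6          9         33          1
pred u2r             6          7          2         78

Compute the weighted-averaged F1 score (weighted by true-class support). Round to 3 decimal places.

Per-class F1 score (2·TP/(2·TP+FP+FN)):
  probe: TP=69, FP=10+0+3=13, FN=10+6+6=22 → 138/173 = 0.7977
  r2l: TP=61, FP=10+1+0=11, FN=10+9+7=26 → 122/159 = 0.7673
  dos: TP=33, FP=6+9+1=16, FN=0+1+2=3 → 66/85 = 0.7765
  u2r: TP=78, FP=6+7+2=15, FN=3+0+1=4 → 156/175 = 0.8914
Weighted-F1 score = Σ (supportᵢ/N)·F1 scoreᵢ with N=296: (91/296)·0.7977 + (87/296)·0.7673 + (36/296)·0.7765 + (82/296)·0.8914 = 0.812

0.812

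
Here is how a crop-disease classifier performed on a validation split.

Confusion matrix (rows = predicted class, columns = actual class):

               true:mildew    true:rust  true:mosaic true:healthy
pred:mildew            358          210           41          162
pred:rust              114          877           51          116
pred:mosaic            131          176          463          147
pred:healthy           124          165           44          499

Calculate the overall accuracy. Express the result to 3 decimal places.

0.597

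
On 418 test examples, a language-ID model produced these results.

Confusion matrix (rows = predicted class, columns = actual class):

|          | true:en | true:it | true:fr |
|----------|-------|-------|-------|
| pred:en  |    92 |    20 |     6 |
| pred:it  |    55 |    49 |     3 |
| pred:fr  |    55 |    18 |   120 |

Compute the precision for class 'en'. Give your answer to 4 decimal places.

One-vs-rest for 'en': TP = diagonal; FP = other classes predicted 'en'; FN = 'en' predicted as other.
precision = TP/(TP+FP).
en: TP=92, FP=20+6=26 → 92/118 = 0.77966

0.7797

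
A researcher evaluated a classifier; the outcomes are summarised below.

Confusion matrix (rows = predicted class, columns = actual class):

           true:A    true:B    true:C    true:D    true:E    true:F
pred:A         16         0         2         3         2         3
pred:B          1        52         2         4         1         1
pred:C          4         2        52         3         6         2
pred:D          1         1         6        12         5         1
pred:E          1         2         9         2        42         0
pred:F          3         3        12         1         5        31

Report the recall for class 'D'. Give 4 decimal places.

0.4800

Take TP from the diagonal, FP from the rest of the 'D' prediction marginal, FN from the rest of the 'D' actual marginal.
recall = TP/(TP+FN).
D: TP=12, FN=3+4+3+2+1=13 → 12/25 = 0.48000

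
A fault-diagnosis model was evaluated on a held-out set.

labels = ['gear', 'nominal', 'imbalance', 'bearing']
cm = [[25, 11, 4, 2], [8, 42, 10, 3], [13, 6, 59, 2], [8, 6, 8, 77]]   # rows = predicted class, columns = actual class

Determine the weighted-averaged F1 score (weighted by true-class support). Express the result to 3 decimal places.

0.707

Per-class F1 score (2·TP/(2·TP+FP+FN)):
  gear: TP=25, FP=11+4+2=17, FN=8+13+8=29 → 50/96 = 0.5208
  nominal: TP=42, FP=8+10+3=21, FN=11+6+6=23 → 84/128 = 0.6563
  imbalance: TP=59, FP=13+6+2=21, FN=4+10+8=22 → 118/161 = 0.7329
  bearing: TP=77, FP=8+6+8=22, FN=2+3+2=7 → 154/183 = 0.8415
Weighted-F1 score = Σ (supportᵢ/N)·F1 scoreᵢ with N=284: (54/284)·0.5208 + (65/284)·0.6563 + (81/284)·0.7329 + (84/284)·0.8415 = 0.707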